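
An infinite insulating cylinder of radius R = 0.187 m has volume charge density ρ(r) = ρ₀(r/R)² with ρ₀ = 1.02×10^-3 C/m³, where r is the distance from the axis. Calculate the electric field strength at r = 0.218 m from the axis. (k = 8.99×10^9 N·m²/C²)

E ≈ 4.62×10^6 V/m

Coaxial Gaussian cylinder, radius r = 0.218 m, length L (r > R, full charge per length enclosed).
λ_enc = 2π ∫₀^R ρ₀(r'/R)^2 r' dr' = 2πρ₀R²/4 = 5.603×10^-5 C/m.
By Gauss's law (flux through the curved wall only), E·2πrL = λ_enc L/ε₀.
E = 2k|λ_enc|/r = 2(8.99×10^9)(5.603×10^-5)/(0.218) = 4.62e6 N/C.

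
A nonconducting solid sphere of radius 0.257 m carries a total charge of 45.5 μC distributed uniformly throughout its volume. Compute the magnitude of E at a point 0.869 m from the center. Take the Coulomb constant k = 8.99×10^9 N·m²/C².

|E| = 5.42×10^5 N/C

Symmetry ⇒ E = E(r) r̂. Gaussian sphere of radius r = 0.869 m (r > R, so the entire charge is enclosed).
Q_enc = 45.5 μC = 4.55×10^-5 C.
Gauss's law: E·4πr² = Q_enc/ε₀.
E = k|Q_enc|/r² = (8.99×10^9)(4.55×10^-5)/(0.869)² = 5.42e5 N/C.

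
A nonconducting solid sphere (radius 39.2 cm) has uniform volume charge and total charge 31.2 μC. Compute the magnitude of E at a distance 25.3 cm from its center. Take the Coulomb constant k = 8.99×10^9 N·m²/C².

By spherical symmetry E is radial; choose a Gaussian sphere of radius r = 25.3 cm (r < R).
For a uniform sphere the enclosed fraction is (r/R)³, so Q_enc = (31.2 μC)(0.253/0.392)³ = 8.388×10^-6 C.
Since E is radial and uniform over the Gaussian sphere, Φ = E·4πr² = Q_enc/ε₀.
E = k|Q_enc|/r² = (8.99×10^9)(8.388e-6)/(0.253)² = 1.18×10^6 N/C.

|E| = 1.18×10^6 N/C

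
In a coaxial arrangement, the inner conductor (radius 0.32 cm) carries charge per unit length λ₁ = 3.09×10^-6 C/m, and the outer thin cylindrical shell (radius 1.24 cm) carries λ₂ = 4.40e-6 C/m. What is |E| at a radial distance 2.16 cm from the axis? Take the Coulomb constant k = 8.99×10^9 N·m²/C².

E ≈ 6.23×10^6 V/m

Coaxial Gaussian cylinder, radius r = 2.16 cm, length L (r > 1.24 cm, enclosing both).
λ_enc = λ₁ + λ₂ = (3.09×10^-6) + (4.40×10^-6) = 7.49×10^-6 C/m.
Applying ∮E·dA = Q_enc/ε₀ with the end caps contributing no flux:
E = 2k|λ_enc|/r = 2(8.99×10^9)(7.49×10^-6)/(0.0216) = 6.23e6 N/C.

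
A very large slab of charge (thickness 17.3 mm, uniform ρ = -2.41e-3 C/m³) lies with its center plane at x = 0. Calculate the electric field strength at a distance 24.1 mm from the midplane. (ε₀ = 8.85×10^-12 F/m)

The point |x| = 24.1 mm lies outside the slab (half-thickness 0.00865 m). A symmetric pillbox spanning the full slab encloses Q_enc = ρ·d·A.
Flux = 2EA ⇒ E = |ρ|d/(2ε₀), independent of distance outside.
E = (2.41×10^-3)(0.0173)/(2·8.85×10^-12) = 2.36e6 N/C.

|E| ≈ 2.36×10^6 N/C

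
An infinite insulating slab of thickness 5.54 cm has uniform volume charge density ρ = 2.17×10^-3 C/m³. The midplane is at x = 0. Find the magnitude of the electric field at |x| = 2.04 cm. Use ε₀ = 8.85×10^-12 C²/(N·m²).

E ≈ 5.00×10^6 V/m

By symmetry E is perpendicular to the slab. A Gaussian pillbox from −2.04 cm to +2.04 cm (face area A) lies entirely within the slab.
Q_enc = ρ·(2x)·A and flux = 2EA, so 2EA = 2ρxA/ε₀ ⇒ E = |ρ|x/ε₀.
E = (2.17e-3)(0.0204)/(8.85×10^-12) = 5.00×10^6 N/C.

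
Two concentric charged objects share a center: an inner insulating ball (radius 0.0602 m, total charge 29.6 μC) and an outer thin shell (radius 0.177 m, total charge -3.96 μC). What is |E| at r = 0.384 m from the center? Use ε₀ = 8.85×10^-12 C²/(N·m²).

E = 1.56e6 V/m

Take a concentric spherical Gaussian surface of radius r = 0.384 m (r > 0.177 m, enclosing both).
Q_enc = (29.6 μC) + (-3.96 μC) = 2.564e-5 C.
Gauss's law: E·4πr² = Q_enc/ε₀.
E = |Q_enc|/(4πε₀r²) = (2.564×10^-5)/(4π·8.85×10^-12·(0.384)²) = 1.56×10^6 N/C.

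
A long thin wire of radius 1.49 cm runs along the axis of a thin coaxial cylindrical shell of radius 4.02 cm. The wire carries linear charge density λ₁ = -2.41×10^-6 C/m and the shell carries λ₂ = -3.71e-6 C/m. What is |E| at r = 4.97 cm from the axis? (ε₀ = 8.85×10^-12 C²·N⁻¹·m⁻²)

By cylindrical symmetry E is radial; use a coaxial Gaussian cylinder of radius 4.97 cm and length L (r > 4.02 cm, enclosing both).
λ_enc = λ₁ + λ₂ = (-2.41e-6) + (-3.71×10^-6) = -6.12×10^-6 C/m.
Gauss's law: E·2πrL = λ_enc L/ε₀.
E = |λ_enc|/(2πε₀r) = (6.12×10^-6)/(2π·8.85×10^-12·0.0497) = 2.21×10^6 N/C.

|E| = 2.21×10^6 N/C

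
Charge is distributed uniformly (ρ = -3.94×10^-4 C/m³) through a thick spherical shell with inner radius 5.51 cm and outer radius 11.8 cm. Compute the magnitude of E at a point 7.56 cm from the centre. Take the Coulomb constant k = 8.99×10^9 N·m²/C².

Take a concentric spherical Gaussian surface of radius r = 7.56 cm (within the shell material, 5.51 cm < r < 11.8 cm).
Enclosed charge is the volume from a to r: Q_enc = (4π/3)ρ(r³ − a³) = -4.37×10^-7 C.
Since E is radial and uniform over the Gaussian sphere, Φ = E·4πr² = Q_enc/ε₀.
E = k|Q_enc|/r² = (8.99×10^9)(4.37e-7)/(0.0756)² = 6.87×10^5 N/C.

E ≈ 6.87×10^5 V/m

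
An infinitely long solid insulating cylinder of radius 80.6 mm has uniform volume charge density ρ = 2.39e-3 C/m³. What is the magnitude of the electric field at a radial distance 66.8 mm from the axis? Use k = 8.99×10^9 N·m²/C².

By cylindrical symmetry E is radial; use a coaxial Gaussian cylinder of radius 66.8 mm and length L (r < R).
Enclosed charge per unit length: λ_enc = ρ·πr² = (2.39×10^-3)π(0.0668)² = 3.35e-5 C/m.
Applying ∮E·dA = Q_enc/ε₀ with the end caps contributing no flux:
E = 2k|λ_enc|/r = 2(8.99×10^9)(3.35×10^-5)/(0.0668) = 9.02e6 N/C.

9.02×10^6 V/m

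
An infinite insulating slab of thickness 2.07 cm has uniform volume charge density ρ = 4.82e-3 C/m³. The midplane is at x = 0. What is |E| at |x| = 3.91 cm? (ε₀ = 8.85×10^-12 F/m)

E ≈ 5.64×10^6 N/C

The point |x| = 3.91 cm lies outside the slab (half-thickness 0.01035 m). A symmetric pillbox spanning the full slab encloses Q_enc = ρ·d·A.
Flux = 2EA ⇒ E = |ρ|d/(2ε₀), independent of distance outside.
E = (4.82×10^-3)(0.0207)/(2·8.85×10^-12) = 5.64×10^6 N/C.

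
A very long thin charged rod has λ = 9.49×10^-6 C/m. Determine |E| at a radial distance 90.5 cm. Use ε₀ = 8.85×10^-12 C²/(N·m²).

Coaxial Gaussian cylinder, radius r = 90.5 cm, length L.
Q_enc = λL, so λ_enc = 9.49×10^-6 C/m.
By Gauss's law (flux through the curved wall only), E·2πrL = λ_enc L/ε₀.
E = |λ_enc|/(2πε₀r) = (9.49×10^-6)/(2π·8.85×10^-12·0.905) = 1.89×10^5 N/C.

1.89e5 N/C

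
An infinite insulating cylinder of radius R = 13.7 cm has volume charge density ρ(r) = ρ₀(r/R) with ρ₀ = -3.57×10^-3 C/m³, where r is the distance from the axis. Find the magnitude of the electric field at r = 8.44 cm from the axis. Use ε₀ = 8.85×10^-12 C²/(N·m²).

|E| = 6.99×10^6 N/C

Take a coaxial cylindrical Gaussian surface of radius r = 8.44 cm and length L (r < R).
Integrating ρ over the cross-section to radius r: λ_enc = (2πρ₀/R) ∫₀^r r'^2 dr' = 2πρ₀ r^3/(3·R) = -3.281×10^-5 C/m.
By Gauss's law (flux through the curved wall only), E·2πrL = λ_enc L/ε₀.
E = |λ_enc|/(2πε₀r) = (3.281×10^-5)/(2π·8.85×10^-12·0.0844) = 6.99×10^6 N/C.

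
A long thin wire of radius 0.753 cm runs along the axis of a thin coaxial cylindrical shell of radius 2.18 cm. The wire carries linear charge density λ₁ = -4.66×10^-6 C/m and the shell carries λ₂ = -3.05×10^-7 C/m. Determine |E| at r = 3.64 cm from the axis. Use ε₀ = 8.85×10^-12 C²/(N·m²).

By cylindrical symmetry E is radial; use a coaxial Gaussian cylinder of radius 3.64 cm and length L (r > 2.18 cm, enclosing both).
λ_enc = λ₁ + λ₂ = (-4.66×10^-6) + (-3.05e-7) = -4.965e-6 C/m.
By Gauss's law (flux through the curved wall only), E·2πrL = λ_enc L/ε₀.
E = |λ_enc|/(2πε₀r) = (4.965×10^-6)/(2π·8.85×10^-12·0.0364) = 2.45×10^6 N/C.

|E| = 2.45e6 N/C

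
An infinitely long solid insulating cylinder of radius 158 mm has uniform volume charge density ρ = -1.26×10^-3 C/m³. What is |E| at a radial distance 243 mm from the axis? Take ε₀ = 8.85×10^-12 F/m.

By cylindrical symmetry E is radial; use a coaxial Gaussian cylinder of radius 243 mm and length L (r > 158 mm, full cross-section enclosed).
λ_enc = ρ·πR² = (-1.26×10^-3)π(0.158)² = -9.882e-5 C/m.
Applying ∮E·dA = Q_enc/ε₀ with the end caps contributing no flux:
E = |λ_enc|/(2πε₀r) = (9.882e-5)/(2π·8.85×10^-12·0.243) = 7.31e6 N/C.

|E| ≈ 7.31×10^6 V/m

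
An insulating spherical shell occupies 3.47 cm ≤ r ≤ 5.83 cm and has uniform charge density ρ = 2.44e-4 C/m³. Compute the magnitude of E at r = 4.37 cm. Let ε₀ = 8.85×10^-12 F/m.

|E| = 2.01×10^5 N/C

Use a concentric Gaussian sphere at r = 4.37 cm (within the shell material, 3.47 cm < r < 5.83 cm).
Enclosed charge is the volume from a to r: Q_enc = (4π/3)ρ(r³ − a³) = 4.259×10^-8 C.
By Gauss's law, ∮E·dA = E·4πr² = Q_enc/ε₀.
E = |Q_enc|/(4πε₀r²) = (4.259×10^-8)/(4π·8.85×10^-12·(0.0437)²) = 2.01e5 N/C.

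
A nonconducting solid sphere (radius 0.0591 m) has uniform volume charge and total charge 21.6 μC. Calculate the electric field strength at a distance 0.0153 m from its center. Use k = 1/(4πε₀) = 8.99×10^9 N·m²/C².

|E| ≈ 1.44×10^7 N/C

By spherical symmetry E is radial; choose a Gaussian sphere of radius r = 0.0153 m (r < R).
Only the charge within r is enclosed: Q_enc = Q·(r/R)³ = (21.6 μC)·(0.0153 m/0.0591 m)³ = 3.748×10^-7 C.
Gauss's law: E·4πr² = Q_enc/ε₀.
E = k|Q_enc|/r² = (8.99×10^9)(3.748×10^-7)/(0.0153)² = 1.44×10^7 N/C.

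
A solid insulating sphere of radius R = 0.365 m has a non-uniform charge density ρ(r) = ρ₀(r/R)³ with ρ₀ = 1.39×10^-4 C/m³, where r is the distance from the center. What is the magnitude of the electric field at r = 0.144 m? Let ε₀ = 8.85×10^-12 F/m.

Use a concentric Gaussian sphere at r = 0.144 m (r < R).
Integrate the density: Q_enc = 4π ∫₀^r ρ₀(r'/R)^3 r'² dr' = 4πρ₀ r^6/(6·R³) = 5.338e-8 C.
Gauss's law: E·4πr² = Q_enc/ε₀.
E = |Q_enc|/(4πε₀r²) = (5.338×10^-8)/(4π·8.85×10^-12·(0.144)²) = 2.31×10^4 N/C.

E = 2.31×10^4 N/C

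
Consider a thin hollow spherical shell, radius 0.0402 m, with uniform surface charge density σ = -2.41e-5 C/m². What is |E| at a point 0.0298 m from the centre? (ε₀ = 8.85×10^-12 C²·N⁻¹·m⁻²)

|E| = 0 V/m

Use a concentric Gaussian sphere at r = 0.0298 m (inside the shell, r < 0.0402 m).
All the charge is outside the Gaussian surface: Q_enc = 0, hence E = 0 everywhere inside the shell.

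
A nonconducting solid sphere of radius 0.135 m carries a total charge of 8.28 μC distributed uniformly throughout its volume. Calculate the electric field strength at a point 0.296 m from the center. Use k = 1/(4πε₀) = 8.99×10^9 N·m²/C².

Symmetry ⇒ E = E(r) r̂. Gaussian sphere of radius r = 0.296 m (r > R, so the entire charge is enclosed).
Q_enc = 8.28 μC = 8.28×10^-6 C.
Applying ∮E·dA = Q_enc/ε₀ with Φ = E(4πr²):
E = k|Q_enc|/r² = (8.99×10^9)(8.28e-6)/(0.296)² = 8.50e5 N/C.

|E| ≈ 8.50×10^5 V/m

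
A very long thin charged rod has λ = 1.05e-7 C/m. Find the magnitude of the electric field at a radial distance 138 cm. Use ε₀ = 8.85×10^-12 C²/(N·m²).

E ≈ 1.37×10^3 V/m

Choose a coaxial cylinder of radius r = 138 cm (arbitrary length L) as the Gaussian surface.
Q_enc = λL, so λ_enc = 1.05e-7 C/m.
Gauss's law: E·2πrL = λ_enc L/ε₀.
E = |λ_enc|/(2πε₀r) = (1.05×10^-7)/(2π·8.85×10^-12·1.38) = 1.37×10^3 N/C.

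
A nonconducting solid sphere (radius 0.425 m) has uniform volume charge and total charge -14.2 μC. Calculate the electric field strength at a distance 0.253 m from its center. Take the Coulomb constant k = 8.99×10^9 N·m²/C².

4.21×10^5 V/m

Use a concentric Gaussian sphere at r = 0.253 m (r < R).
Only the charge within r is enclosed: Q_enc = Q·(r/R)³ = (-14.2 μC)·(0.253 m/0.425 m)³ = -2.996e-6 C.
Since E is radial and uniform over the Gaussian sphere, Φ = E·4πr² = Q_enc/ε₀.
E = k|Q_enc|/r² = (8.99×10^9)(2.996×10^-6)/(0.253)² = 4.21e5 N/C.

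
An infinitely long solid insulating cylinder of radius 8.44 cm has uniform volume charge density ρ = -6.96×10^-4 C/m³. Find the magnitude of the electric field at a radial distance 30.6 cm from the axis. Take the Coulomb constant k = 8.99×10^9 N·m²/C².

|E| ≈ 9.15×10^5 N/C

By cylindrical symmetry E is radial; use a coaxial Gaussian cylinder of radius 30.6 cm and length L (r > 8.44 cm, full cross-section enclosed).
λ_enc = ρ·πR² = (-6.96×10^-4)π(0.0844)² = -1.558e-5 C/m.
Gauss's law: E·2πrL = λ_enc L/ε₀.
E = 2k|λ_enc|/r = 2(8.99×10^9)(1.558e-5)/(0.306) = 9.15e5 N/C.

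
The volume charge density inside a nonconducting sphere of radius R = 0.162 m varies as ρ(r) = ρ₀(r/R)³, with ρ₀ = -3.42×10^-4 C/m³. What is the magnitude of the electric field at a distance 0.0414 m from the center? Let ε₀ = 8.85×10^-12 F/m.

E = 4.45×10^3 N/C

Take a concentric spherical Gaussian surface of radius r = 0.0414 m (r < R).
Integrate the density: Q_enc = 4π ∫₀^r ρ₀(r'/R)^3 r'² dr' = 4πρ₀ r^6/(6·R³) = -8.483×10^-10 C.
By Gauss's law, ∮E·dA = E·4πr² = Q_enc/ε₀.
E = |Q_enc|/(4πε₀r²) = (8.483e-10)/(4π·8.85×10^-12·(0.0414)²) = 4.45e3 N/C.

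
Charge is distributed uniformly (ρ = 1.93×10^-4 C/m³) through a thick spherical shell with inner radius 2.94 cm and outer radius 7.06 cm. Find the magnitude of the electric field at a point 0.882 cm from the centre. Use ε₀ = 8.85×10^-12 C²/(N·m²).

Use a concentric Gaussian sphere at r = 0.882 cm (r < 2.94 cm, inside the empty cavity).
No charge is enclosed, so by Gauss's law E·4πr² = 0 ⇒ E = 0.

|E| = 0 V/m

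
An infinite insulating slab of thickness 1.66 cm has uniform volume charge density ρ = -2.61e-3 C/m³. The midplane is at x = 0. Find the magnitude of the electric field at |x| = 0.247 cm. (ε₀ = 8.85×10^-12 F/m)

By symmetry E is perpendicular to the slab. A Gaussian pillbox from −0.247 cm to +0.247 cm (face area A) lies entirely within the slab.
Q_enc = ρ·(2x)·A and flux = 2EA, so 2EA = 2ρxA/ε₀ ⇒ E = |ρ|x/ε₀.
E = (2.61×10^-3)(0.00247)/(8.85×10^-12) = 7.28×10^5 N/C.

7.28e5 N/C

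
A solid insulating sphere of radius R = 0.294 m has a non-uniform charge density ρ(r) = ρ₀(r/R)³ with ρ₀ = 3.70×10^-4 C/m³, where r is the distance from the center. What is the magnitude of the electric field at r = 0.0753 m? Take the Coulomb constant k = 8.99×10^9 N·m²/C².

Take a concentric spherical Gaussian surface of radius r = 0.0753 m (r < R).
Integrate the density: Q_enc = 4π ∫₀^r ρ₀(r'/R)^3 r'² dr' = 4πρ₀ r^6/(6·R³) = 5.559e-9 C.
Applying ∮E·dA = Q_enc/ε₀ with Φ = E(4πr²):
E = k|Q_enc|/r² = (8.99×10^9)(5.559e-9)/(0.0753)² = 8.81×10^3 N/C.

|E| ≈ 8.81×10^3 V/m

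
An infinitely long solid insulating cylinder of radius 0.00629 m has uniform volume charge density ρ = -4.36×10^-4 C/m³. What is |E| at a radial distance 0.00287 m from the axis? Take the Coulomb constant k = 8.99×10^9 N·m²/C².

Coaxial Gaussian cylinder, radius r = 0.00287 m, length L (r < R).
Enclosed charge per unit length: λ_enc = ρ·πr² = (-4.36e-4)π(0.00287)² = -1.128e-8 C/m.
Gauss's law: E·2πrL = λ_enc L/ε₀.
E = 2k|λ_enc|/r = 2(8.99×10^9)(1.128×10^-8)/(0.00287) = 7.07×10^4 N/C.

7.07×10^4 N/C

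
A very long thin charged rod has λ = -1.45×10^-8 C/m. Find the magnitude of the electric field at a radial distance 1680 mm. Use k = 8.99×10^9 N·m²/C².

By cylindrical symmetry E is radial; use a coaxial Gaussian cylinder of radius 1680 mm and length L.
Q_enc = λL, so λ_enc = -1.45×10^-8 C/m.
Gauss's law: E·2πrL = λ_enc L/ε₀.
E = 2k|λ_enc|/r = 2(8.99×10^9)(1.45×10^-8)/(1.68) = 155 N/C.

E ≈ 155 N/C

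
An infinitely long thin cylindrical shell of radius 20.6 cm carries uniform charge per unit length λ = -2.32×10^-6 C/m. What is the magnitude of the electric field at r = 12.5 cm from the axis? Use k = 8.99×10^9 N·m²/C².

Take a coaxial cylindrical Gaussian surface of radius r = 12.5 cm and length L (r < 20.6 cm, inside the shell).
All the surface charge lies outside this cylinder: Q_enc = 0, hence E = 0.

|E| = 0 V/m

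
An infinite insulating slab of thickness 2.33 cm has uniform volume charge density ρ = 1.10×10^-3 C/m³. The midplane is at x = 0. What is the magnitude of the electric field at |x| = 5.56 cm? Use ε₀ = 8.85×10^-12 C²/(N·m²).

The point |x| = 5.56 cm lies outside the slab (half-thickness 0.01165 m). A symmetric pillbox spanning the full slab encloses Q_enc = ρ·d·A.
Flux = 2EA ⇒ E = |ρ|d/(2ε₀), independent of distance outside.
E = (1.10e-3)(0.0233)/(2·8.85×10^-12) = 1.45×10^6 N/C.

E = 1.45×10^6 N/C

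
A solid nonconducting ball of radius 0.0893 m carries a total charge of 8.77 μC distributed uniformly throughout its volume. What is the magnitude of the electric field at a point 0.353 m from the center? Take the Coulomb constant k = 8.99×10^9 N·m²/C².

Symmetry ⇒ E = E(r) r̂. Gaussian sphere of radius r = 0.353 m (r > R, so the entire charge is enclosed).
Q_enc = 8.77 μC = 8.77e-6 C.
By Gauss's law, ∮E·dA = E·4πr² = Q_enc/ε₀.
E = k|Q_enc|/r² = (8.99×10^9)(8.77e-6)/(0.353)² = 6.33×10^5 N/C.

6.33e5 N/C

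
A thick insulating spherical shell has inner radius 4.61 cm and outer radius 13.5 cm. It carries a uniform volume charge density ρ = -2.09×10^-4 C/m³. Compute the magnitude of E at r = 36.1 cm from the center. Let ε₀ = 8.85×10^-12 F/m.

Use a concentric Gaussian sphere at r = 36.1 cm (r > 13.5 cm, enclosing the whole shell).
Q_enc = ρ·(4π/3)(b³ − a³) = (-2.09×10^-4)·(4π/3)·((0.135)³ − (0.0461)³) = -2.068e-6 C.
By Gauss's law, ∮E·dA = E·4πr² = Q_enc/ε₀.
E = |Q_enc|/(4πε₀r²) = (2.068×10^-6)/(4π·8.85×10^-12·(0.361)²) = 1.43×10^5 N/C.

E ≈ 1.43×10^5 N/C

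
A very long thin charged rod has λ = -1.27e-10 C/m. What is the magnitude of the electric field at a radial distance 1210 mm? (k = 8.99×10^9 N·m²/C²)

By cylindrical symmetry E is radial; use a coaxial Gaussian cylinder of radius 1210 mm and length L.
Q_enc = λL, so λ_enc = -1.27×10^-10 C/m.
Applying ∮E·dA = Q_enc/ε₀ with the end caps contributing no flux:
E = 2k|λ_enc|/r = 2(8.99×10^9)(1.27×10^-10)/(1.21) = 1.89 N/C.

|E| = 1.89 N/C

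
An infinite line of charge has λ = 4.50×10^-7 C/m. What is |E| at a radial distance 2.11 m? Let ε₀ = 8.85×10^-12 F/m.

Coaxial Gaussian cylinder, radius r = 2.11 m, length L.
Q_enc = λL, so λ_enc = 4.50×10^-7 C/m.
Gauss's law: E·2πrL = λ_enc L/ε₀.
E = |λ_enc|/(2πε₀r) = (4.50e-7)/(2π·8.85×10^-12·2.11) = 3.84×10^3 N/C.

|E| = 3.84×10^3 N/C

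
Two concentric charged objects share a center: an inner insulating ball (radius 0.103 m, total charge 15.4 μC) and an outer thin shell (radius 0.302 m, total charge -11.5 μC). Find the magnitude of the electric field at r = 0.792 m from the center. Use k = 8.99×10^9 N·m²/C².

Take a concentric spherical Gaussian surface of radius r = 0.792 m (r > 0.302 m, enclosing both).
Q_enc = (15.4 μC) + (-11.5 μC) = 3.90e-6 C.
Gauss's law: E·4πr² = Q_enc/ε₀.
E = k|Q_enc|/r² = (8.99×10^9)(3.90×10^-6)/(0.792)² = 5.59e4 N/C.

E = 5.59e4 N/C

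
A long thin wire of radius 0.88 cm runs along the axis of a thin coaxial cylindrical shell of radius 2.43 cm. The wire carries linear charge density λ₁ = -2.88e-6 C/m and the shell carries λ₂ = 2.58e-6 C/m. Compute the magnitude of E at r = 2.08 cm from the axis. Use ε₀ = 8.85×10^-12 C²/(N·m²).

|E| ≈ 2.49×10^6 N/C

Coaxial Gaussian cylinder, radius r = 2.08 cm, length L (between the conductors, 0.88 cm < r < 2.43 cm).
The shell at 2.43 cm lies outside the Gaussian surface, so λ_enc = λ₁ = -2.88e-6 C/m.
Since E is radial and uniform over the curved surface, Φ = E·2πrL = Q_enc/ε₀ = λ_enc L/ε₀.
E = |λ_enc|/(2πε₀r) = (2.88×10^-6)/(2π·8.85×10^-12·0.0208) = 2.49e6 N/C.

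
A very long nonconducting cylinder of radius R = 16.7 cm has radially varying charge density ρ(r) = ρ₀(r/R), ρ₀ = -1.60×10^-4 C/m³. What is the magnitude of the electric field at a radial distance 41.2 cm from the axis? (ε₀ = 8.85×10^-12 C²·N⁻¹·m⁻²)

Take a coaxial cylindrical Gaussian surface of radius r = 41.2 cm and length L (r > R, full charge per length enclosed).
λ_enc = 2π ∫₀^R ρ₀(r'/R)^1 r' dr' = 2πρ₀R²/3 = -9.346×10^-6 C/m.
Gauss's law: E·2πrL = λ_enc L/ε₀.
E = |λ_enc|/(2πε₀r) = (9.346×10^-6)/(2π·8.85×10^-12·0.412) = 4.08e5 N/C.

|E| = 4.08e5 N/C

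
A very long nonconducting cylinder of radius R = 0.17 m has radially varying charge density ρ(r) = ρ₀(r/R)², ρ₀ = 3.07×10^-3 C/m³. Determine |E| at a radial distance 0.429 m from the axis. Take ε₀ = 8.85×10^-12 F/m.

Coaxial Gaussian cylinder, radius r = 0.429 m, length L (r > R, full charge per length enclosed).
λ_enc = 2π ∫₀^R ρ₀(r'/R)^2 r' dr' = 2πρ₀R²/4 = 1.394e-4 C/m.
Applying ∮E·dA = Q_enc/ε₀ with the end caps contributing no flux:
E = |λ_enc|/(2πε₀r) = (1.394e-4)/(2π·8.85×10^-12·0.429) = 5.84e6 N/C.

|E| = 5.84e6 N/C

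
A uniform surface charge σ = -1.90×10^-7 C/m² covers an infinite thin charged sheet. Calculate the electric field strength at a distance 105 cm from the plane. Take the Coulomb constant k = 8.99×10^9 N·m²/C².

By planar symmetry E is perpendicular to the sheet and uniform; use a Gaussian pillbox with flat faces of area A on each side of the sheet.
Flux Φ = 2EA and Q_enc = σA, so 2EA = σA/ε₀ ⇒ E = |σ|/(2ε₀), independent of distance.
E = 2πk|σ| = 2π(8.99×10^9)(1.90×10^-7) = 1.07e4 N/C.

|E| ≈ 1.07×10^4 N/C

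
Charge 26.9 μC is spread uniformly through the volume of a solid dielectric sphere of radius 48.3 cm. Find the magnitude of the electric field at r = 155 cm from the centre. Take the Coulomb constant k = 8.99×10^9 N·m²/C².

E = 1.01×10^5 V/m

Use a concentric Gaussian sphere at r = 155 cm (r > R, so the entire charge is enclosed).
Q_enc = 26.9 μC = 2.69×10^-5 C.
By Gauss's law, ∮E·dA = E·4πr² = Q_enc/ε₀.
E = k|Q_enc|/r² = (8.99×10^9)(2.69×10^-5)/(1.55)² = 1.01e5 N/C.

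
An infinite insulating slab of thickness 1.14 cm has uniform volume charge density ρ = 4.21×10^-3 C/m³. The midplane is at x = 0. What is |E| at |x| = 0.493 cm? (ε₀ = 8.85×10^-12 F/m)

|E| ≈ 2.35e6 N/C

By symmetry E is perpendicular to the slab. A Gaussian pillbox from −0.493 cm to +0.493 cm (face area A) lies entirely within the slab.
Q_enc = ρ·(2x)·A and flux = 2EA, so 2EA = 2ρxA/ε₀ ⇒ E = |ρ|x/ε₀.
E = (4.21e-3)(0.00493)/(8.85×10^-12) = 2.35×10^6 N/C.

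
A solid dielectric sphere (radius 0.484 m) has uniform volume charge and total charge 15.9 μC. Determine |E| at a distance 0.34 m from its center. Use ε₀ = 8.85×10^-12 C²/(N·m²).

By spherical symmetry E is radial; choose a Gaussian sphere of radius r = 0.34 m (r < R).
Only the charge within r is enclosed: Q_enc = Q·(r/R)³ = (15.9 μC)·(0.34 m/0.484 m)³ = 5.512e-6 C.
Since E is radial and uniform over the Gaussian sphere, Φ = E·4πr² = Q_enc/ε₀.
E = |Q_enc|/(4πε₀r²) = (5.512×10^-6)/(4π·8.85×10^-12·(0.34)²) = 4.29e5 N/C.

|E| = 4.29×10^5 V/m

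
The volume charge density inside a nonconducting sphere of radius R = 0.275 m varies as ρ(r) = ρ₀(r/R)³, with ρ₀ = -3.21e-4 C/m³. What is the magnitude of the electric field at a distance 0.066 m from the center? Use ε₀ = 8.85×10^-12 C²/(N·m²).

E ≈ 5.52e3 N/C

By spherical symmetry E is radial; choose a Gaussian sphere of radius r = 0.066 m (r < R).
Q_enc = ∫₀^r ρ(r')·4πr'² dr' = (4πρ₀/R³) ∫₀^r r'^5 dr' = 4πρ₀ r^6/(6·R³) = -2.672×10^-9 C.
By Gauss's law, ∮E·dA = E·4πr² = Q_enc/ε₀.
E = |Q_enc|/(4πε₀r²) = (2.672×10^-9)/(4π·8.85×10^-12·(0.066)²) = 5.52e3 N/C.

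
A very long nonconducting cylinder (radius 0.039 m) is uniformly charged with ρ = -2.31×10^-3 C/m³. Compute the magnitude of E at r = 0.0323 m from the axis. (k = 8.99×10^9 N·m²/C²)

By cylindrical symmetry E is radial; use a coaxial Gaussian cylinder of radius 0.0323 m and length L (r < R).
Enclosed charge per unit length: λ_enc = ρ·πr² = (-2.31×10^-3)π(0.0323)² = -7.571e-6 C/m.
By Gauss's law (flux through the curved wall only), E·2πrL = λ_enc L/ε₀.
E = 2k|λ_enc|/r = 2(8.99×10^9)(7.571e-6)/(0.0323) = 4.21×10^6 N/C.

4.21×10^6 N/C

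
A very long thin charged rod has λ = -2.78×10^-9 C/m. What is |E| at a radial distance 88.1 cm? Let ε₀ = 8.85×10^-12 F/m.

Choose a coaxial cylinder of radius r = 88.1 cm (arbitrary length L) as the Gaussian surface.
Q_enc = λL, so λ_enc = -2.78×10^-9 C/m.
Gauss's law: E·2πrL = λ_enc L/ε₀.
E = |λ_enc|/(2πε₀r) = (2.78×10^-9)/(2π·8.85×10^-12·0.881) = 56.7 N/C.

56.7 N/C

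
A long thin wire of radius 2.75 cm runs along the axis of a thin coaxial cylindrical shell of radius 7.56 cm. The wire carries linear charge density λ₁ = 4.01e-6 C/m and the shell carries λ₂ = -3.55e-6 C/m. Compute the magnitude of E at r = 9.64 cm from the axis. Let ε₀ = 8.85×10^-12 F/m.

8.58×10^4 N/C

By cylindrical symmetry E is radial; use a coaxial Gaussian cylinder of radius 9.64 cm and length L (r > 7.56 cm, enclosing both).
λ_enc = λ₁ + λ₂ = (4.01e-6) + (-3.55e-6) = 4.60×10^-7 C/m.
Applying ∮E·dA = Q_enc/ε₀ with the end caps contributing no flux:
E = |λ_enc|/(2πε₀r) = (4.60×10^-7)/(2π·8.85×10^-12·0.0964) = 8.58e4 N/C.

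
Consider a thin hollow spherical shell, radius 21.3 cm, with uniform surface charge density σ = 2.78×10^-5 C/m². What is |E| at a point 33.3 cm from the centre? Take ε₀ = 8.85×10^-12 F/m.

|E| = 1.29e6 N/C

Take a concentric spherical Gaussian surface of radius r = 33.3 cm (r > 21.3 cm).
The entire shell is enclosed: Q_enc = σ·4πR² = (2.78e-5)·4π·(0.213)² = 1.585×10^-5 C.
By Gauss's law, ∮E·dA = E·4πr² = Q_enc/ε₀.
E = |Q_enc|/(4πε₀r²) = (1.585×10^-5)/(4π·8.85×10^-12·(0.333)²) = 1.29×10^6 N/C.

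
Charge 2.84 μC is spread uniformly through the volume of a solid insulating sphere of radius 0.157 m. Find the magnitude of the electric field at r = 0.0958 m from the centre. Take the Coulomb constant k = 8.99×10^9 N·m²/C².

6.32×10^5 N/C

By spherical symmetry E is radial; choose a Gaussian sphere of radius r = 0.0958 m (r < R).
Only the charge within r is enclosed: Q_enc = Q·(r/R)³ = (2.84 μC)·(0.0958 m/0.157 m)³ = 6.452e-7 C.
Gauss's law: E·4πr² = Q_enc/ε₀.
E = k|Q_enc|/r² = (8.99×10^9)(6.452e-7)/(0.0958)² = 6.32e5 N/C.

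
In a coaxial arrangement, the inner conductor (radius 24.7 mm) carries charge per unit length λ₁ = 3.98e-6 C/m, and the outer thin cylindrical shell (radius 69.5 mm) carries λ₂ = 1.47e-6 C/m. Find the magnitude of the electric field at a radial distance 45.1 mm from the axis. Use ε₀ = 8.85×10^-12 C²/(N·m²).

E ≈ 1.59e6 N/C

By cylindrical symmetry E is radial; use a coaxial Gaussian cylinder of radius 45.1 mm and length L (between the conductors, 24.7 mm < r < 69.5 mm).
Only the inner wire is enclosed; the outer shell contributes nothing inside itself. λ_enc = λ₁ = 3.98×10^-6 C/m.
Gauss's law: E·2πrL = λ_enc L/ε₀.
E = |λ_enc|/(2πε₀r) = (3.98×10^-6)/(2π·8.85×10^-12·0.0451) = 1.59×10^6 N/C.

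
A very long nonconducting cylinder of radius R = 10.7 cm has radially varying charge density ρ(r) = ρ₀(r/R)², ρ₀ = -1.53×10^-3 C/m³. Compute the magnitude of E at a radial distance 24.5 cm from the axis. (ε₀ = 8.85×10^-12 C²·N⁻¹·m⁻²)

|E| = 2.02×10^6 N/C

By cylindrical symmetry E is radial; use a coaxial Gaussian cylinder of radius 24.5 cm and length L (r > R, full charge per length enclosed).
λ_enc = 2π ∫₀^R ρ₀(r'/R)^2 r' dr' = 2πρ₀R²/4 = -2.752e-5 C/m.
Since E is radial and uniform over the curved surface, Φ = E·2πrL = Q_enc/ε₀ = λ_enc L/ε₀.
E = |λ_enc|/(2πε₀r) = (2.752×10^-5)/(2π·8.85×10^-12·0.245) = 2.02×10^6 N/C.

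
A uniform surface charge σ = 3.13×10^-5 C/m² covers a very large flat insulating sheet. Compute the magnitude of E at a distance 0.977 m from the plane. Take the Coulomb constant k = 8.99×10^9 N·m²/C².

E = 1.77e6 N/C

By planar symmetry E is perpendicular to the sheet and uniform; use a Gaussian pillbox with flat faces of area A on each side of the sheet.
Flux Φ = 2EA and Q_enc = σA, so 2EA = σA/ε₀ ⇒ E = |σ|/(2ε₀), independent of distance.
E = 2πk|σ| = 2π(8.99×10^9)(3.13e-5) = 1.77×10^6 N/C.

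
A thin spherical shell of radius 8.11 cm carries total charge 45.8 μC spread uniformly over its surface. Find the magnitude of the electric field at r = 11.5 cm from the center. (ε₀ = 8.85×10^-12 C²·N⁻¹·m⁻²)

By spherical symmetry E is radial; choose a Gaussian sphere of radius r = 11.5 cm (r > 8.11 cm).
The entire shell is enclosed: Q_enc = 4.58×10^-5 C.
Gauss's law: E·4πr² = Q_enc/ε₀.
E = |Q_enc|/(4πε₀r²) = (4.58e-5)/(4π·8.85×10^-12·(0.115)²) = 3.11×10^7 N/C.

|E| = 3.11e7 N/C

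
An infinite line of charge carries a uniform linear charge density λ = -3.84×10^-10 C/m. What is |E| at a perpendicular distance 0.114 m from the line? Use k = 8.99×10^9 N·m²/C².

Take a coaxial cylindrical Gaussian surface of radius r = 0.114 m and length L.
Q_enc = λL, so λ_enc = -3.84e-10 C/m.
By Gauss's law (flux through the curved wall only), E·2πrL = λ_enc L/ε₀.
E = 2k|λ_enc|/r = 2(8.99×10^9)(3.84×10^-10)/(0.114) = 60.6 N/C.

60.6 N/C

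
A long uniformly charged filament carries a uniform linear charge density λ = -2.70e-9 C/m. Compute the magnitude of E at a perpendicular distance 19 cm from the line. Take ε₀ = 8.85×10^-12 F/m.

Coaxial Gaussian cylinder, radius r = 19 cm, length L.
Q_enc = λL, so λ_enc = -2.70×10^-9 C/m.
Gauss's law: E·2πrL = λ_enc L/ε₀.
E = |λ_enc|/(2πε₀r) = (2.70×10^-9)/(2π·8.85×10^-12·0.19) = 256 N/C.

|E| ≈ 256 N/C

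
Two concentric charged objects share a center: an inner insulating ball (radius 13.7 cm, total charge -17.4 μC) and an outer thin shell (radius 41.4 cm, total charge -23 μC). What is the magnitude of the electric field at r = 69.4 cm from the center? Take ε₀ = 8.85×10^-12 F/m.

|E| ≈ 7.54×10^5 N/C

Use a concentric Gaussian sphere at r = 69.4 cm (r > 41.4 cm, enclosing both).
Q_enc = (-17.4 μC) + (-23 μC) = -4.04×10^-5 C.
Applying ∮E·dA = Q_enc/ε₀ with Φ = E(4πr²):
E = |Q_enc|/(4πε₀r²) = (4.04×10^-5)/(4π·8.85×10^-12·(0.694)²) = 7.54×10^5 N/C.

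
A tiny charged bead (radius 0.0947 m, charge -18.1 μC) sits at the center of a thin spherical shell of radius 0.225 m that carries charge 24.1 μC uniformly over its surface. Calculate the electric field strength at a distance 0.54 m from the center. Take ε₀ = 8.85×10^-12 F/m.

1.85e5 N/C

Symmetry ⇒ E = E(r) r̂. Gaussian sphere of radius r = 0.54 m (r > 0.225 m, enclosing both).
Q_enc = (-18.1 μC) + (24.1 μC) = 6.00e-6 C.
By Gauss's law, ∮E·dA = E·4πr² = Q_enc/ε₀.
E = |Q_enc|/(4πε₀r²) = (6.00e-6)/(4π·8.85×10^-12·(0.54)²) = 1.85×10^5 N/C.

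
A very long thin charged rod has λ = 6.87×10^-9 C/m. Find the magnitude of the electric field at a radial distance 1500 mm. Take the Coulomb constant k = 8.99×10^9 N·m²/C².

Choose a coaxial cylinder of radius r = 1500 mm (arbitrary length L) as the Gaussian surface.
Q_enc = λL, so λ_enc = 6.87e-9 C/m.
Since E is radial and uniform over the curved surface, Φ = E·2πrL = Q_enc/ε₀ = λ_enc L/ε₀.
E = 2k|λ_enc|/r = 2(8.99×10^9)(6.87e-9)/(1.5) = 82.3 N/C.

|E| = 82.3 N/C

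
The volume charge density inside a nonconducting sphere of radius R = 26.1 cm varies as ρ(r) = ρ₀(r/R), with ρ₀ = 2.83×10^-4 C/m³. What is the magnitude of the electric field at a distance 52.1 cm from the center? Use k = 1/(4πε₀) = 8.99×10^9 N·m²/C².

By spherical symmetry E is radial; choose a Gaussian sphere of radius r = 52.1 cm (r > R, all charge enclosed).
Q_enc = 4π ∫₀^R ρ₀(r'/R)^1 r'² dr' = 4πρ₀R³/4 = 1.581×10^-5 C.
By Gauss's law, ∮E·dA = E·4πr² = Q_enc/ε₀.
E = k|Q_enc|/r² = (8.99×10^9)(1.581×10^-5)/(0.521)² = 5.24×10^5 N/C.

E = 5.24×10^5 N/C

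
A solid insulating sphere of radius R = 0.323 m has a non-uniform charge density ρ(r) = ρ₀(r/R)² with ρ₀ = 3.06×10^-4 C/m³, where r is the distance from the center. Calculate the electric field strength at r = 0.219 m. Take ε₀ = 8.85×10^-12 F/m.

Use a concentric Gaussian sphere at r = 0.219 m (r < R).
Q_enc = ∫₀^r ρ(r')·4πr'² dr' = (4πρ₀/R²) ∫₀^r r'^4 dr' = 4πρ₀ r^5/(5·R²) = 3.713×10^-6 C.
Applying ∮E·dA = Q_enc/ε₀ with Φ = E(4πr²):
E = |Q_enc|/(4πε₀r²) = (3.713e-6)/(4π·8.85×10^-12·(0.219)²) = 6.96×10^5 N/C.

E ≈ 6.96×10^5 N/C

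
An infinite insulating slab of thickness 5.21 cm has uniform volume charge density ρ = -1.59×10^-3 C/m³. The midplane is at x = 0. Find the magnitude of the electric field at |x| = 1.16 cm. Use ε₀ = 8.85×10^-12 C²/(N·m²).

2.08×10^6 V/m

By symmetry E is perpendicular to the slab. A Gaussian pillbox from −1.16 cm to +1.16 cm (face area A) lies entirely within the slab.
Q_enc = ρ·(2x)·A and flux = 2EA, so 2EA = 2ρxA/ε₀ ⇒ E = |ρ|x/ε₀.
E = (1.59×10^-3)(0.0116)/(8.85×10^-12) = 2.08e6 N/C.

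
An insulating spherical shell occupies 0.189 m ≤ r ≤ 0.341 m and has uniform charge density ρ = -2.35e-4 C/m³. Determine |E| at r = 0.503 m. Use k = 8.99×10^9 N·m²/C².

Take a concentric spherical Gaussian surface of radius r = 0.503 m (r > 0.341 m, enclosing the whole shell).
Q_enc = ρ·(4π/3)(b³ − a³) = (-2.35e-4)·(4π/3)·((0.341)³ − (0.189)³) = -3.239e-5 C.
Applying ∮E·dA = Q_enc/ε₀ with Φ = E(4πr²):
E = k|Q_enc|/r² = (8.99×10^9)(3.239e-5)/(0.503)² = 1.15×10^6 N/C.

E = 1.15×10^6 N/C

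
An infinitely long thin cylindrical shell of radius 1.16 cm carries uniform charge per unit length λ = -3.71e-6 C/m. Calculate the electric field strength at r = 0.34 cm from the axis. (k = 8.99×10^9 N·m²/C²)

|E| = 0 N/C

By cylindrical symmetry E is radial; use a coaxial Gaussian cylinder of radius 0.34 cm and length L (r < 1.16 cm, inside the shell).
All the surface charge lies outside this cylinder: Q_enc = 0, hence E = 0.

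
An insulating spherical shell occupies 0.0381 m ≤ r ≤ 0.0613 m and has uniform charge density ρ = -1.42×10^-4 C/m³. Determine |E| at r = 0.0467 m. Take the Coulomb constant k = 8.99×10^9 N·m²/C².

Symmetry ⇒ E = E(r) r̂. Gaussian sphere of radius r = 0.0467 m (within the shell material, 0.0381 m < r < 0.0613 m).
Enclosed charge is the volume from a to r: Q_enc = (4π/3)ρ(r³ − a³) = -2.768×10^-8 C.
Gauss's law: E·4πr² = Q_enc/ε₀.
E = k|Q_enc|/r² = (8.99×10^9)(2.768×10^-8)/(0.0467)² = 1.14e5 N/C.

1.14e5 V/m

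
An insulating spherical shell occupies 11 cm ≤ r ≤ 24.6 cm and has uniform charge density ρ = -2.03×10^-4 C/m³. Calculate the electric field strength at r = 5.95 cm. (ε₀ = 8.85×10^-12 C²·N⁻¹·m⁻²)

|E| = 0 N/C

Use a concentric Gaussian sphere at r = 5.95 cm (r < 11 cm, inside the empty cavity).
Q_enc = 0 (all charge lies at larger r); Gauss's law gives E = 0.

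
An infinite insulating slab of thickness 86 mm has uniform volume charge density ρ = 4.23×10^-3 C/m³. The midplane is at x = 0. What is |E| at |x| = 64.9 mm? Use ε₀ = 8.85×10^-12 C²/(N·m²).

The point |x| = 64.9 mm lies outside the slab (half-thickness 0.043 m). A symmetric pillbox spanning the full slab encloses Q_enc = ρ·d·A.
Flux = 2EA ⇒ E = |ρ|d/(2ε₀), independent of distance outside.
E = (4.23e-3)(0.086)/(2·8.85×10^-12) = 2.06×10^7 N/C.

|E| ≈ 2.06×10^7 N/C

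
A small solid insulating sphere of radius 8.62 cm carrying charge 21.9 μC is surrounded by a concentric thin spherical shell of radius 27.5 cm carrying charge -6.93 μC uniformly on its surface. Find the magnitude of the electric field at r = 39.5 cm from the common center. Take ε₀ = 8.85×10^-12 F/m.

E ≈ 8.63e5 V/m

Use a concentric Gaussian sphere at r = 39.5 cm (r > 27.5 cm, enclosing both).
Q_enc = (21.9 μC) + (-6.93 μC) = 1.497e-5 C.
Since E is radial and uniform over the Gaussian sphere, Φ = E·4πr² = Q_enc/ε₀.
E = |Q_enc|/(4πε₀r²) = (1.497×10^-5)/(4π·8.85×10^-12·(0.395)²) = 8.63e5 N/C.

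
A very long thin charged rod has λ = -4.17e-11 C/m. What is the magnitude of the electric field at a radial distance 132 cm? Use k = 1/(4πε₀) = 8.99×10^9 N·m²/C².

Take a coaxial cylindrical Gaussian surface of radius r = 132 cm and length L.
Q_enc = λL, so λ_enc = -4.17×10^-11 C/m.
Since E is radial and uniform over the curved surface, Φ = E·2πrL = Q_enc/ε₀ = λ_enc L/ε₀.
E = 2k|λ_enc|/r = 2(8.99×10^9)(4.17×10^-11)/(1.32) = 0.568 N/C.

E = 0.568 N/C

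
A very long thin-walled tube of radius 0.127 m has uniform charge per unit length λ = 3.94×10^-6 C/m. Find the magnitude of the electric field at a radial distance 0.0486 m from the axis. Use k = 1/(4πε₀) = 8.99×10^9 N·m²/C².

Choose a coaxial cylinder of radius r = 0.0486 m (arbitrary length L) as the Gaussian surface (r < 0.127 m, inside the shell).
All the surface charge lies outside this cylinder: Q_enc = 0, hence E = 0.

E = 0 (no enclosed charge)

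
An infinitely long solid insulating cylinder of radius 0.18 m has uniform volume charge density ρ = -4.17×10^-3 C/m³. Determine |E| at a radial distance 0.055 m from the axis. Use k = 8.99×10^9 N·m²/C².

|E| = 1.30×10^7 V/m

Take a coaxial cylindrical Gaussian surface of radius r = 0.055 m and length L (r < R).
Charge inside radius r per length L is ρ·πr²·L, so λ_enc = ρπr² = -3.963e-5 C/m.
Since E is radial and uniform over the curved surface, Φ = E·2πrL = Q_enc/ε₀ = λ_enc L/ε₀.
E = 2k|λ_enc|/r = 2(8.99×10^9)(3.963×10^-5)/(0.055) = 1.30×10^7 N/C.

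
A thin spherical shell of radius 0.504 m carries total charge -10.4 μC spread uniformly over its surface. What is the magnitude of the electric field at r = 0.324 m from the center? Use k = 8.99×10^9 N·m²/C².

|E| = 0 V/m

Take a concentric spherical Gaussian surface of radius r = 0.324 m (inside the shell, r < 0.504 m).
No charge lies within this surface, so Q_enc = 0 and Gauss's law gives E·4πr² = 0 ⇒ E = 0.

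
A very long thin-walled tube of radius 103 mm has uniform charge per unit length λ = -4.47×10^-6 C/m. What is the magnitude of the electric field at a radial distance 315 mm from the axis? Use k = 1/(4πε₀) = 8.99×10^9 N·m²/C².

|E| ≈ 2.55×10^5 N/C

Choose a coaxial cylinder of radius r = 315 mm (arbitrary length L) as the Gaussian surface (r > 103 mm).
The full line charge is enclosed: λ_enc = -4.47×10^-6 C/m.
Applying ∮E·dA = Q_enc/ε₀ with the end caps contributing no flux:
E = 2k|λ_enc|/r = 2(8.99×10^9)(4.47×10^-6)/(0.315) = 2.55e5 N/C.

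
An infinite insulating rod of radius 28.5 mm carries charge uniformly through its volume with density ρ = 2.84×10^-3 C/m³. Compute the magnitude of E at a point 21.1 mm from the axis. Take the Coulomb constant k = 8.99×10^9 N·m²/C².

Choose a coaxial cylinder of radius r = 21.1 mm (arbitrary length L) as the Gaussian surface (r < R).
Enclosed charge per unit length: λ_enc = ρ·πr² = (2.84e-3)π(0.0211)² = 3.972×10^-6 C/m.
Gauss's law: E·2πrL = λ_enc L/ε₀.
E = 2k|λ_enc|/r = 2(8.99×10^9)(3.972×10^-6)/(0.0211) = 3.38×10^6 N/C.

E = 3.38×10^6 V/m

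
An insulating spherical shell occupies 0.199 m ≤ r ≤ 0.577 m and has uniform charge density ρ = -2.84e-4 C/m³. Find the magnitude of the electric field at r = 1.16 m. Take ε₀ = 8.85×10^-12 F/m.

Use a concentric Gaussian sphere at r = 1.16 m (r > 0.577 m, enclosing the whole shell).
Q_enc = ρ·(4π/3)(b³ − a³) = (-2.84e-4)·(4π/3)·((0.577)³ − (0.199)³) = -2.192e-4 C.
By Gauss's law, ∮E·dA = E·4πr² = Q_enc/ε₀.
E = |Q_enc|/(4πε₀r²) = (2.192e-4)/(4π·8.85×10^-12·(1.16)²) = 1.46×10^6 N/C.

|E| ≈ 1.46e6 N/C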